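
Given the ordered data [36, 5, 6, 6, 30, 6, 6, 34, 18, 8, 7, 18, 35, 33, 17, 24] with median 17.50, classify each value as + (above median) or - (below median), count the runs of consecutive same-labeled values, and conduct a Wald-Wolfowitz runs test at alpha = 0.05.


Step 1: Compute median = 17.50; label A = above, B = below.
Labels in order: ABBBABBAABBAAABA  (n_A = 8, n_B = 8)
Step 2: Count runs R = 9.
Step 3: Under H0 (random ordering), E[R] = 2*n_A*n_B/(n_A+n_B) + 1 = 2*8*8/16 + 1 = 9.0000.
        Var[R] = 2*n_A*n_B*(2*n_A*n_B - n_A - n_B) / ((n_A+n_B)^2 * (n_A+n_B-1)) = 14336/3840 = 3.7333.
        SD[R] = 1.9322.
Step 4: R = E[R], so z = 0 with no continuity correction.
Step 5: Two-sided p-value via normal approximation = 2*(1 - Phi(|z|)) = 1.000000.
Step 6: alpha = 0.05. fail to reject H0.

R = 9, z = 0.0000, p = 1.000000, fail to reject H0.


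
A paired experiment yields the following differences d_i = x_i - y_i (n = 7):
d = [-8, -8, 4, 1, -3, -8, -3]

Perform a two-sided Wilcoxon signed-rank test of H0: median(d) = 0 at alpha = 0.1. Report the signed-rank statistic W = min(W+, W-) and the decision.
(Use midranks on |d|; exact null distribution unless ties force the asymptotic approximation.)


Step 1: Drop any zero differences (none here) and take |d_i|.
|d| = [8, 8, 4, 1, 3, 8, 3]
Step 2: Midrank |d_i| (ties get averaged ranks).
ranks: |8|->6, |8|->6, |4|->4, |1|->1, |3|->2.5, |8|->6, |3|->2.5
Step 3: Attach original signs; sum ranks with positive sign and with negative sign.
W+ = 4 + 1 = 5
W- = 6 + 6 + 2.5 + 6 + 2.5 = 23
(Check: W+ + W- = 28 should equal n(n+1)/2 = 28.)
Step 4: Test statistic W = min(W+, W-) = 5.
Step 5: Ties in |d|, so use the tie-corrected normal approximation.
        E[W] = n(n+1)/4 = 7*8/4 = 14.
        Tie groups: |d|=3 (t=2), |d|=8 (t=3); sum(t^3 - t) = 30.
        Var[W] = n(n+1)(2n+1)/24 - sum(t^3-t)/48 = 840/24 - 30/48 = 34.375.
        z = (W - E[W]) / sqrt(Var[W]) = (5 - 14) / 5.8630 = -1.5350.
        Two-sided p = 2*Phi(z) = 0.124773.
Step 6: alpha = 0.1. fail to reject H0.

W+ = 5, W- = 23, W = min = 5, p = 0.124773, fail to reject H0.


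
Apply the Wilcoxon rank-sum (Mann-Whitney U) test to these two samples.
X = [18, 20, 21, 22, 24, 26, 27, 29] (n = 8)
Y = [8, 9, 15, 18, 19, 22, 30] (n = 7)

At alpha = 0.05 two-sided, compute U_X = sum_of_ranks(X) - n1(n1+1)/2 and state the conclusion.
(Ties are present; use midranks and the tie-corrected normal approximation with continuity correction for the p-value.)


Step 1: Combine and sort all 15 observations; assign midranks.
sorted (value, group): (8,Y), (9,Y), (15,Y), (18,X), (18,Y), (19,Y), (20,X), (21,X), (22,X), (22,Y), (24,X), (26,X), (27,X), (29,X), (30,Y)
ranks: 8->1, 9->2, 15->3, 18->4.5, 18->4.5, 19->6, 20->7, 21->8, 22->9.5, 22->9.5, 24->11, 26->12, 27->13, 29->14, 30->15
Step 2: Rank sum for X: R1 = 4.5 + 7 + 8 + 9.5 + 11 + 12 + 13 + 14 = 79.
Step 3: U_X = R1 - n1(n1+1)/2 = 79 - 8*9/2 = 79 - 36 = 43.
       U_Y = n1*n2 - U_X = 56 - 43 = 13.
Step 4: Ties are present, so use the tie-corrected normal approximation (with continuity correction) for the p-value.
Step 5: p-value = 0.092753; compare to alpha = 0.05. fail to reject H0.

U_X = 43, p = 0.092753, fail to reject H0 at alpha = 0.05.


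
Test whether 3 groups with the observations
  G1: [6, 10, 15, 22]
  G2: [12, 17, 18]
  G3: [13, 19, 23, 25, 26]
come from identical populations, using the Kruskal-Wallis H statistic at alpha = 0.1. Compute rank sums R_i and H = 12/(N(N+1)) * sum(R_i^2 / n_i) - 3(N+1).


Step 1: Combine all N = 12 observations and assign midranks.
sorted (value, group, rank): (6,G1,1), (10,G1,2), (12,G2,3), (13,G3,4), (15,G1,5), (17,G2,6), (18,G2,7), (19,G3,8), (22,G1,9), (23,G3,10), (25,G3,11), (26,G3,12)
Step 2: Sum ranks within each group.
R_1 = 17 (n_1 = 4)
R_2 = 16 (n_2 = 3)
R_3 = 45 (n_3 = 5)
Step 3: H = 12/(N(N+1)) * sum(R_i^2/n_i) - 3(N+1)
     = 12/(12*13) * (17^2/4 + 16^2/3 + 45^2/5) - 3*13
     = 0.076923 * 562.583 - 39
     = 4.275641.
Step 4: No ties, so H is used without correction.
Step 5: Under H0, H ~ chi^2(2); p-value = 0.117912.
Step 6: alpha = 0.1. fail to reject H0.

H = 4.2756, df = 2, p = 0.117912, fail to reject H0.


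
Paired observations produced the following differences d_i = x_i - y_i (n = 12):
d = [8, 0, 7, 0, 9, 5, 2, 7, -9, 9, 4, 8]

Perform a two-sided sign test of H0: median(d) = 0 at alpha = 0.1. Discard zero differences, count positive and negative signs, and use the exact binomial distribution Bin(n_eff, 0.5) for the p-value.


Step 1: Discard zero differences. Original n = 12; n_eff = number of nonzero differences = 10.
Nonzero differences (with sign): +8, +7, +9, +5, +2, +7, -9, +9, +4, +8
Step 2: Count signs: positive = 9, negative = 1.
Step 3: Under H0: P(positive) = 0.5, so the number of positives S ~ Bin(10, 0.5).
Step 4: Two-sided exact p-value = sum of Bin(10,0.5) probabilities at or below the observed probability = 0.021484.
Step 5: alpha = 0.1. reject H0.

n_eff = 10, pos = 9, neg = 1, p = 0.021484, reject H0.


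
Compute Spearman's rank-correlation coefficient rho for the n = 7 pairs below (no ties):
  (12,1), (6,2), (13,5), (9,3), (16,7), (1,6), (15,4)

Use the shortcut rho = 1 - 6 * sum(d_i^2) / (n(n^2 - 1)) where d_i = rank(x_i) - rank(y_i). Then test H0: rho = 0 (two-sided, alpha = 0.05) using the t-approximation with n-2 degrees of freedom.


Step 1: Rank x and y separately (midranks; no ties here).
rank(x): 12->4, 6->2, 13->5, 9->3, 16->7, 1->1, 15->6
rank(y): 1->1, 2->2, 5->5, 3->3, 7->7, 6->6, 4->4
Step 2: d_i = R_x(i) - R_y(i); compute d_i^2.
  (4-1)^2=9, (2-2)^2=0, (5-5)^2=0, (3-3)^2=0, (7-7)^2=0, (1-6)^2=25, (6-4)^2=4
sum(d^2) = 38.
Step 3: rho = 1 - 6*38 / (7*(7^2 - 1)) = 1 - 228/336 = 0.321429.
Step 4: Under H0, t = rho * sqrt((n-2)/(1-rho^2)) = 0.7590 ~ t(5).
Step 5: Two-sided p-value from the t-distribution with 5 df = 0.482072.
Step 6: alpha = 0.05. fail to reject H0.

rho = 0.3214, p = 0.482072, fail to reject H0 at alpha = 0.05.


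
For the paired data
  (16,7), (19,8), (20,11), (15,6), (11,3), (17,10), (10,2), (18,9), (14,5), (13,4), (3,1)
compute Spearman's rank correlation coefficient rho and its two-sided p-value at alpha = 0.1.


Step 1: Rank x and y separately (midranks; no ties here).
rank(x): 16->7, 19->10, 20->11, 15->6, 11->3, 17->8, 10->2, 18->9, 14->5, 13->4, 3->1
rank(y): 7->7, 8->8, 11->11, 6->6, 3->3, 10->10, 2->2, 9->9, 5->5, 4->4, 1->1
Step 2: d_i = R_x(i) - R_y(i); compute d_i^2.
  (7-7)^2=0, (10-8)^2=4, (11-11)^2=0, (6-6)^2=0, (3-3)^2=0, (8-10)^2=4, (2-2)^2=0, (9-9)^2=0, (5-5)^2=0, (4-4)^2=0, (1-1)^2=0
sum(d^2) = 8.
Step 3: rho = 1 - 6*8 / (11*(11^2 - 1)) = 1 - 48/1320 = 0.963636.
Step 4: Under H0, t = rho * sqrt((n-2)/(1-rho^2)) = 10.8186 ~ t(9).
Step 5: Two-sided p-value from the t-distribution with 9 df = 0.000002.
Step 6: alpha = 0.1. reject H0.

rho = 0.9636, p = 0.000002, reject H0 at alpha = 0.1.


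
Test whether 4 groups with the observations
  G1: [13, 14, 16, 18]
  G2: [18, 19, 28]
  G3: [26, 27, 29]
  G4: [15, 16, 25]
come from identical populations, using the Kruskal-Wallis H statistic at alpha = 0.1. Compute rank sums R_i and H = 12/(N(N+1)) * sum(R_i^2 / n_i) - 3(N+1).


Step 1: Combine all N = 13 observations and assign midranks.
sorted (value, group, rank): (13,G1,1), (14,G1,2), (15,G4,3), (16,G1,4.5), (16,G4,4.5), (18,G1,6.5), (18,G2,6.5), (19,G2,8), (25,G4,9), (26,G3,10), (27,G3,11), (28,G2,12), (29,G3,13)
Step 2: Sum ranks within each group.
R_1 = 14 (n_1 = 4)
R_2 = 26.5 (n_2 = 3)
R_3 = 34 (n_3 = 3)
R_4 = 16.5 (n_4 = 3)
Step 3: H = 12/(N(N+1)) * sum(R_i^2/n_i) - 3(N+1)
     = 12/(13*14) * (14^2/4 + 26.5^2/3 + 34^2/3 + 16.5^2/3) - 3*14
     = 0.065934 * 759.167 - 42
     = 8.054945.
Step 4: Ties present; correction factor C = 1 - 12/(13^3 - 13) = 0.994505. Corrected H = 8.054945 / 0.994505 = 8.099448.
Step 5: Under H0, H ~ chi^2(3); p-value = 0.044001.
Step 6: alpha = 0.1. reject H0.

H = 8.0994, df = 3, p = 0.044001, reject H0.


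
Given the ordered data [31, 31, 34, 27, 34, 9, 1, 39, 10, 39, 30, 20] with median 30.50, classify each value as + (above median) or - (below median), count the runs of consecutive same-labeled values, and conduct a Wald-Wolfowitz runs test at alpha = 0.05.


Step 1: Compute median = 30.50; label A = above, B = below.
Labels in order: AAABABBABABB  (n_A = 6, n_B = 6)
Step 2: Count runs R = 8.
Step 3: Under H0 (random ordering), E[R] = 2*n_A*n_B/(n_A+n_B) + 1 = 2*6*6/12 + 1 = 7.0000.
        Var[R] = 2*n_A*n_B*(2*n_A*n_B - n_A - n_B) / ((n_A+n_B)^2 * (n_A+n_B-1)) = 4320/1584 = 2.7273.
        SD[R] = 1.6514.
Step 4: Continuity-corrected z = (R - 0.5 - E[R]) / SD[R] = (8 - 0.5 - 7.0000) / 1.6514 = 0.3028.
Step 5: Two-sided p-value via normal approximation = 2*(1 - Phi(|z|)) = 0.762069.
Step 6: alpha = 0.05. fail to reject H0.

R = 8, z = 0.3028, p = 0.762069, fail to reject H0.


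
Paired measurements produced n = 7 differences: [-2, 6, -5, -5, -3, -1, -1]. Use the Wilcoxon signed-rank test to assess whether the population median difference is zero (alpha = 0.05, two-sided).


Step 1: Drop any zero differences (none here) and take |d_i|.
|d| = [2, 6, 5, 5, 3, 1, 1]
Step 2: Midrank |d_i| (ties get averaged ranks).
ranks: |2|->3, |6|->7, |5|->5.5, |5|->5.5, |3|->4, |1|->1.5, |1|->1.5
Step 3: Attach original signs; sum ranks with positive sign and with negative sign.
W+ = 7 = 7
W- = 3 + 5.5 + 5.5 + 4 + 1.5 + 1.5 = 21
(Check: W+ + W- = 28 should equal n(n+1)/2 = 28.)
Step 4: Test statistic W = min(W+, W-) = 7.
Step 5: Ties in |d|, so use the tie-corrected normal approximation.
        E[W] = n(n+1)/4 = 7*8/4 = 14.
        Tie groups: |d|=1 (t=2), |d|=5 (t=2); sum(t^3 - t) = 12.
        Var[W] = n(n+1)(2n+1)/24 - sum(t^3-t)/48 = 840/24 - 12/48 = 34.75.
        z = (W - E[W]) / sqrt(Var[W]) = (7 - 14) / 5.8949 = -1.1875.
        Two-sided p = 2*Phi(z) = 0.235044.
Step 6: alpha = 0.05. fail to reject H0.

W+ = 7, W- = 21, W = min = 7, p = 0.235044, fail to reject H0.


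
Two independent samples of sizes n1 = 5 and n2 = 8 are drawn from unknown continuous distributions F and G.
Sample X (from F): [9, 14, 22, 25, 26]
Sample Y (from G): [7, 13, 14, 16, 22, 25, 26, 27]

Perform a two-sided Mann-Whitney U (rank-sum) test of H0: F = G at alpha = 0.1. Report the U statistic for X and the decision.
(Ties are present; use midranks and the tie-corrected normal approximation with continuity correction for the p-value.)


Step 1: Combine and sort all 13 observations; assign midranks.
sorted (value, group): (7,Y), (9,X), (13,Y), (14,X), (14,Y), (16,Y), (22,X), (22,Y), (25,X), (25,Y), (26,X), (26,Y), (27,Y)
ranks: 7->1, 9->2, 13->3, 14->4.5, 14->4.5, 16->6, 22->7.5, 22->7.5, 25->9.5, 25->9.5, 26->11.5, 26->11.5, 27->13
Step 2: Rank sum for X: R1 = 2 + 4.5 + 7.5 + 9.5 + 11.5 = 35.
Step 3: U_X = R1 - n1(n1+1)/2 = 35 - 5*6/2 = 35 - 15 = 20.
       U_Y = n1*n2 - U_X = 40 - 20 = 20.
Step 4: Ties are present, so use the tie-corrected normal approximation (with continuity correction) for the p-value.
Step 5: p-value = 1.000000; compare to alpha = 0.1. fail to reject H0.

U_X = 20, p = 1.000000, fail to reject H0 at alpha = 0.1.


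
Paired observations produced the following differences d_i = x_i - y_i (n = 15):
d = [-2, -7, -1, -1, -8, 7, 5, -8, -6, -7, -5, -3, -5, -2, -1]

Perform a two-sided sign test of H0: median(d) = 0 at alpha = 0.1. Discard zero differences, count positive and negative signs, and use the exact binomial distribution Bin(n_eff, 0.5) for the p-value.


Step 1: Discard zero differences. Original n = 15; n_eff = number of nonzero differences = 15.
Nonzero differences (with sign): -2, -7, -1, -1, -8, +7, +5, -8, -6, -7, -5, -3, -5, -2, -1
Step 2: Count signs: positive = 2, negative = 13.
Step 3: Under H0: P(positive) = 0.5, so the number of positives S ~ Bin(15, 0.5).
Step 4: Two-sided exact p-value = sum of Bin(15,0.5) probabilities at or below the observed probability = 0.007385.
Step 5: alpha = 0.1. reject H0.

n_eff = 15, pos = 2, neg = 13, p = 0.007385, reject H0.


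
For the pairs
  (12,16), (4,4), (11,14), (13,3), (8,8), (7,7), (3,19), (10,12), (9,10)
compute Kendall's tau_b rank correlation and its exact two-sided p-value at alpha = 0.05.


Step 1: Enumerate the 36 unordered pairs (i,j) with i<j and classify each by sign(x_j-x_i) * sign(y_j-y_i).
  (1,2):dx=-8,dy=-12->C; (1,3):dx=-1,dy=-2->C; (1,4):dx=+1,dy=-13->D; (1,5):dx=-4,dy=-8->C
  (1,6):dx=-5,dy=-9->C; (1,7):dx=-9,dy=+3->D; (1,8):dx=-2,dy=-4->C; (1,9):dx=-3,dy=-6->C
  (2,3):dx=+7,dy=+10->C; (2,4):dx=+9,dy=-1->D; (2,5):dx=+4,dy=+4->C; (2,6):dx=+3,dy=+3->C
  (2,7):dx=-1,dy=+15->D; (2,8):dx=+6,dy=+8->C; (2,9):dx=+5,dy=+6->C; (3,4):dx=+2,dy=-11->D
  (3,5):dx=-3,dy=-6->C; (3,6):dx=-4,dy=-7->C; (3,7):dx=-8,dy=+5->D; (3,8):dx=-1,dy=-2->C
  (3,9):dx=-2,dy=-4->C; (4,5):dx=-5,dy=+5->D; (4,6):dx=-6,dy=+4->D; (4,7):dx=-10,dy=+16->D
  (4,8):dx=-3,dy=+9->D; (4,9):dx=-4,dy=+7->D; (5,6):dx=-1,dy=-1->C; (5,7):dx=-5,dy=+11->D
  (5,8):dx=+2,dy=+4->C; (5,9):dx=+1,dy=+2->C; (6,7):dx=-4,dy=+12->D; (6,8):dx=+3,dy=+5->C
  (6,9):dx=+2,dy=+3->C; (7,8):dx=+7,dy=-7->D; (7,9):dx=+6,dy=-9->D; (8,9):dx=-1,dy=-2->C
Step 2: C = 21, D = 15, total pairs = 36.
Step 3: tau = (C - D)/(n(n-1)/2) = (21 - 15)/36 = 0.166667.
Step 4: Exact two-sided p-value (enumerate n! = 362880 permutations of y under H0): p = 0.612202.
Step 5: alpha = 0.05. fail to reject H0.

tau_b = 0.1667 (C=21, D=15), p = 0.612202, fail to reject H0.


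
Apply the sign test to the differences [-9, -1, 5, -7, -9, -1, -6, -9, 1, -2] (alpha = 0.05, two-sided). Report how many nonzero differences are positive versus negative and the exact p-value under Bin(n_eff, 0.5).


Step 1: Discard zero differences. Original n = 10; n_eff = number of nonzero differences = 10.
Nonzero differences (with sign): -9, -1, +5, -7, -9, -1, -6, -9, +1, -2
Step 2: Count signs: positive = 2, negative = 8.
Step 3: Under H0: P(positive) = 0.5, so the number of positives S ~ Bin(10, 0.5).
Step 4: Two-sided exact p-value = sum of Bin(10,0.5) probabilities at or below the observed probability = 0.109375.
Step 5: alpha = 0.05. fail to reject H0.

n_eff = 10, pos = 2, neg = 8, p = 0.109375, fail to reject H0.


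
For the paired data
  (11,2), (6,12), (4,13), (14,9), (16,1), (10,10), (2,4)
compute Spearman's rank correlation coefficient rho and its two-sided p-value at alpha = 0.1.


Step 1: Rank x and y separately (midranks; no ties here).
rank(x): 11->5, 6->3, 4->2, 14->6, 16->7, 10->4, 2->1
rank(y): 2->2, 12->6, 13->7, 9->4, 1->1, 10->5, 4->3
Step 2: d_i = R_x(i) - R_y(i); compute d_i^2.
  (5-2)^2=9, (3-6)^2=9, (2-7)^2=25, (6-4)^2=4, (7-1)^2=36, (4-5)^2=1, (1-3)^2=4
sum(d^2) = 88.
Step 3: rho = 1 - 6*88 / (7*(7^2 - 1)) = 1 - 528/336 = -0.571429.
Step 4: Under H0, t = rho * sqrt((n-2)/(1-rho^2)) = -1.5570 ~ t(5).
Step 5: Two-sided p-value from the t-distribution with 5 df = 0.180202.
Step 6: alpha = 0.1. fail to reject H0.

rho = -0.5714, p = 0.180202, fail to reject H0 at alpha = 0.1.


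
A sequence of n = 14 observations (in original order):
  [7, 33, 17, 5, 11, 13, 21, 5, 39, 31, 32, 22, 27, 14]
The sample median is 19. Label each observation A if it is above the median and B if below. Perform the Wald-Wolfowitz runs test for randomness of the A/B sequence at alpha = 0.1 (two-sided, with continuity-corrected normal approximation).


Step 1: Compute median = 19; label A = above, B = below.
Labels in order: BABBBBABAAAAAB  (n_A = 7, n_B = 7)
Step 2: Count runs R = 7.
Step 3: Under H0 (random ordering), E[R] = 2*n_A*n_B/(n_A+n_B) + 1 = 2*7*7/14 + 1 = 8.0000.
        Var[R] = 2*n_A*n_B*(2*n_A*n_B - n_A - n_B) / ((n_A+n_B)^2 * (n_A+n_B-1)) = 8232/2548 = 3.2308.
        SD[R] = 1.7974.
Step 4: Continuity-corrected z = (R + 0.5 - E[R]) / SD[R] = (7 + 0.5 - 8.0000) / 1.7974 = -0.2782.
Step 5: Two-sided p-value via normal approximation = 2*(1 - Phi(|z|)) = 0.780879.
Step 6: alpha = 0.1. fail to reject H0.

R = 7, z = -0.2782, p = 0.780879, fail to reject H0.


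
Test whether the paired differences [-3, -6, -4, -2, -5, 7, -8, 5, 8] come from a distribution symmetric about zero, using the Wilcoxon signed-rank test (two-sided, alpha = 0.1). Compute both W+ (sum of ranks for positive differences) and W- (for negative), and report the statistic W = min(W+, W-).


Step 1: Drop any zero differences (none here) and take |d_i|.
|d| = [3, 6, 4, 2, 5, 7, 8, 5, 8]
Step 2: Midrank |d_i| (ties get averaged ranks).
ranks: |3|->2, |6|->6, |4|->3, |2|->1, |5|->4.5, |7|->7, |8|->8.5, |5|->4.5, |8|->8.5
Step 3: Attach original signs; sum ranks with positive sign and with negative sign.
W+ = 7 + 4.5 + 8.5 = 20
W- = 2 + 6 + 3 + 1 + 4.5 + 8.5 = 25
(Check: W+ + W- = 45 should equal n(n+1)/2 = 45.)
Step 4: Test statistic W = min(W+, W-) = 20.
Step 5: Ties in |d|, so use the tie-corrected normal approximation.
        E[W] = n(n+1)/4 = 9*10/4 = 22.5.
        Tie groups: |d|=5 (t=2), |d|=8 (t=2); sum(t^3 - t) = 12.
        Var[W] = n(n+1)(2n+1)/24 - sum(t^3-t)/48 = 1710/24 - 12/48 = 71.
        z = (W - E[W]) / sqrt(Var[W]) = (20 - 22.5) / 8.4261 = -0.2967.
        Two-sided p = 2*Phi(z) = 0.766699.
Step 6: alpha = 0.1. fail to reject H0.

W+ = 20, W- = 25, W = min = 20, p = 0.766699, fail to reject H0.


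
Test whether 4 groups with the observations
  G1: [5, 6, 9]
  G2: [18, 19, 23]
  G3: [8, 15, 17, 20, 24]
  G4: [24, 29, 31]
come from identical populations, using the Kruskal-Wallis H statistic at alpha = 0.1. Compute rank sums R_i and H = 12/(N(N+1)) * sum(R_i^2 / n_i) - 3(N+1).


Step 1: Combine all N = 14 observations and assign midranks.
sorted (value, group, rank): (5,G1,1), (6,G1,2), (8,G3,3), (9,G1,4), (15,G3,5), (17,G3,6), (18,G2,7), (19,G2,8), (20,G3,9), (23,G2,10), (24,G3,11.5), (24,G4,11.5), (29,G4,13), (31,G4,14)
Step 2: Sum ranks within each group.
R_1 = 7 (n_1 = 3)
R_2 = 25 (n_2 = 3)
R_3 = 34.5 (n_3 = 5)
R_4 = 38.5 (n_4 = 3)
Step 3: H = 12/(N(N+1)) * sum(R_i^2/n_i) - 3(N+1)
     = 12/(14*15) * (7^2/3 + 25^2/3 + 34.5^2/5 + 38.5^2/3) - 3*15
     = 0.057143 * 956.8 - 45
     = 9.674286.
Step 4: Ties present; correction factor C = 1 - 6/(14^3 - 14) = 0.997802. Corrected H = 9.674286 / 0.997802 = 9.695595.
Step 5: Under H0, H ~ chi^2(3); p-value = 0.021339.
Step 6: alpha = 0.1. reject H0.

H = 9.6956, df = 3, p = 0.021339, reject H0.


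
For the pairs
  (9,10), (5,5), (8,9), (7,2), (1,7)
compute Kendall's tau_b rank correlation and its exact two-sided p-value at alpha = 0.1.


Step 1: Enumerate the 10 unordered pairs (i,j) with i<j and classify each by sign(x_j-x_i) * sign(y_j-y_i).
  (1,2):dx=-4,dy=-5->C; (1,3):dx=-1,dy=-1->C; (1,4):dx=-2,dy=-8->C; (1,5):dx=-8,dy=-3->C
  (2,3):dx=+3,dy=+4->C; (2,4):dx=+2,dy=-3->D; (2,5):dx=-4,dy=+2->D; (3,4):dx=-1,dy=-7->C
  (3,5):dx=-7,dy=-2->C; (4,5):dx=-6,dy=+5->D
Step 2: C = 7, D = 3, total pairs = 10.
Step 3: tau = (C - D)/(n(n-1)/2) = (7 - 3)/10 = 0.400000.
Step 4: Exact two-sided p-value (enumerate n! = 120 permutations of y under H0): p = 0.483333.
Step 5: alpha = 0.1. fail to reject H0.

tau_b = 0.4000 (C=7, D=3), p = 0.483333, fail to reject H0.


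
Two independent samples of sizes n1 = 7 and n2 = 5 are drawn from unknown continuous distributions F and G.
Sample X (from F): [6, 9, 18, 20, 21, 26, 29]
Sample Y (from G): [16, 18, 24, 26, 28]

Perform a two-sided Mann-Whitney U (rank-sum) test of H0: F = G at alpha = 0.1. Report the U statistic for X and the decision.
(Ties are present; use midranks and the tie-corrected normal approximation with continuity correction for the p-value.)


Step 1: Combine and sort all 12 observations; assign midranks.
sorted (value, group): (6,X), (9,X), (16,Y), (18,X), (18,Y), (20,X), (21,X), (24,Y), (26,X), (26,Y), (28,Y), (29,X)
ranks: 6->1, 9->2, 16->3, 18->4.5, 18->4.5, 20->6, 21->7, 24->8, 26->9.5, 26->9.5, 28->11, 29->12
Step 2: Rank sum for X: R1 = 1 + 2 + 4.5 + 6 + 7 + 9.5 + 12 = 42.
Step 3: U_X = R1 - n1(n1+1)/2 = 42 - 7*8/2 = 42 - 28 = 14.
       U_Y = n1*n2 - U_X = 35 - 14 = 21.
Step 4: Ties are present, so use the tie-corrected normal approximation (with continuity correction) for the p-value.
Step 5: p-value = 0.624905; compare to alpha = 0.1. fail to reject H0.

U_X = 14, p = 0.624905, fail to reject H0 at alpha = 0.1.


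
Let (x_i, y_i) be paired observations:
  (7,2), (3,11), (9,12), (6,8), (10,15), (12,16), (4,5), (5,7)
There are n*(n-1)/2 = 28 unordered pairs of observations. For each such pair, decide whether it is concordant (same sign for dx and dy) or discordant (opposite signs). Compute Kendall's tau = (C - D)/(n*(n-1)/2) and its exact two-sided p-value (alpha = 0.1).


Step 1: Enumerate the 28 unordered pairs (i,j) with i<j and classify each by sign(x_j-x_i) * sign(y_j-y_i).
  (1,2):dx=-4,dy=+9->D; (1,3):dx=+2,dy=+10->C; (1,4):dx=-1,dy=+6->D; (1,5):dx=+3,dy=+13->C
  (1,6):dx=+5,dy=+14->C; (1,7):dx=-3,dy=+3->D; (1,8):dx=-2,dy=+5->D; (2,3):dx=+6,dy=+1->C
  (2,4):dx=+3,dy=-3->D; (2,5):dx=+7,dy=+4->C; (2,6):dx=+9,dy=+5->C; (2,7):dx=+1,dy=-6->D
  (2,8):dx=+2,dy=-4->D; (3,4):dx=-3,dy=-4->C; (3,5):dx=+1,dy=+3->C; (3,6):dx=+3,dy=+4->C
  (3,7):dx=-5,dy=-7->C; (3,8):dx=-4,dy=-5->C; (4,5):dx=+4,dy=+7->C; (4,6):dx=+6,dy=+8->C
  (4,7):dx=-2,dy=-3->C; (4,8):dx=-1,dy=-1->C; (5,6):dx=+2,dy=+1->C; (5,7):dx=-6,dy=-10->C
  (5,8):dx=-5,dy=-8->C; (6,7):dx=-8,dy=-11->C; (6,8):dx=-7,dy=-9->C; (7,8):dx=+1,dy=+2->C
Step 2: C = 21, D = 7, total pairs = 28.
Step 3: tau = (C - D)/(n(n-1)/2) = (21 - 7)/28 = 0.500000.
Step 4: Exact two-sided p-value (enumerate n! = 40320 permutations of y under H0): p = 0.108681.
Step 5: alpha = 0.1. fail to reject H0.

tau_b = 0.5000 (C=21, D=7), p = 0.108681, fail to reject H0.


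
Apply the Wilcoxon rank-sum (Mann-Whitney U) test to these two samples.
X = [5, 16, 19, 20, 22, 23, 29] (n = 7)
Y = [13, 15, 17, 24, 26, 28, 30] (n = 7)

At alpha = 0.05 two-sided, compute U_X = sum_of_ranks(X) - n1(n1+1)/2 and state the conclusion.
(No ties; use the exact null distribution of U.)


Step 1: Combine and sort all 14 observations; assign midranks.
sorted (value, group): (5,X), (13,Y), (15,Y), (16,X), (17,Y), (19,X), (20,X), (22,X), (23,X), (24,Y), (26,Y), (28,Y), (29,X), (30,Y)
ranks: 5->1, 13->2, 15->3, 16->4, 17->5, 19->6, 20->7, 22->8, 23->9, 24->10, 26->11, 28->12, 29->13, 30->14
Step 2: Rank sum for X: R1 = 1 + 4 + 6 + 7 + 8 + 9 + 13 = 48.
Step 3: U_X = R1 - n1(n1+1)/2 = 48 - 7*8/2 = 48 - 28 = 20.
       U_Y = n1*n2 - U_X = 49 - 20 = 29.
Step 4: No ties, so the exact null distribution of U (based on enumerating the C(14,7) = 3432 equally likely rank assignments) gives the two-sided p-value.
Step 5: p-value = 0.620047; compare to alpha = 0.05. fail to reject H0.

U_X = 20, p = 0.620047, fail to reject H0 at alpha = 0.05.


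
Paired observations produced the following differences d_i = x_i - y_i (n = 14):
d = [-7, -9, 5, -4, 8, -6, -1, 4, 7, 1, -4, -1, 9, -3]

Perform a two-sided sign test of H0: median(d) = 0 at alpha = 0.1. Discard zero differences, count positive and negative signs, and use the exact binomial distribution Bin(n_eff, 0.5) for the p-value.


Step 1: Discard zero differences. Original n = 14; n_eff = number of nonzero differences = 14.
Nonzero differences (with sign): -7, -9, +5, -4, +8, -6, -1, +4, +7, +1, -4, -1, +9, -3
Step 2: Count signs: positive = 6, negative = 8.
Step 3: Under H0: P(positive) = 0.5, so the number of positives S ~ Bin(14, 0.5).
Step 4: Two-sided exact p-value = sum of Bin(14,0.5) probabilities at or below the observed probability = 0.790527.
Step 5: alpha = 0.1. fail to reject H0.

n_eff = 14, pos = 6, neg = 8, p = 0.790527, fail to reject H0.


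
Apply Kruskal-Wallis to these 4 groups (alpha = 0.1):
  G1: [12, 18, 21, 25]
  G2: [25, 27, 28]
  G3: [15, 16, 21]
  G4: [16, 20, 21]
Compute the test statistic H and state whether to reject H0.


Step 1: Combine all N = 13 observations and assign midranks.
sorted (value, group, rank): (12,G1,1), (15,G3,2), (16,G3,3.5), (16,G4,3.5), (18,G1,5), (20,G4,6), (21,G1,8), (21,G3,8), (21,G4,8), (25,G1,10.5), (25,G2,10.5), (27,G2,12), (28,G2,13)
Step 2: Sum ranks within each group.
R_1 = 24.5 (n_1 = 4)
R_2 = 35.5 (n_2 = 3)
R_3 = 13.5 (n_3 = 3)
R_4 = 17.5 (n_4 = 3)
Step 3: H = 12/(N(N+1)) * sum(R_i^2/n_i) - 3(N+1)
     = 12/(13*14) * (24.5^2/4 + 35.5^2/3 + 13.5^2/3 + 17.5^2/3) - 3*14
     = 0.065934 * 732.979 - 42
     = 6.328297.
Step 4: Ties present; correction factor C = 1 - 36/(13^3 - 13) = 0.983516. Corrected H = 6.328297 / 0.983516 = 6.434358.
Step 5: Under H0, H ~ chi^2(3); p-value = 0.092288.
Step 6: alpha = 0.1. reject H0.

H = 6.4344, df = 3, p = 0.092288, reject H0.


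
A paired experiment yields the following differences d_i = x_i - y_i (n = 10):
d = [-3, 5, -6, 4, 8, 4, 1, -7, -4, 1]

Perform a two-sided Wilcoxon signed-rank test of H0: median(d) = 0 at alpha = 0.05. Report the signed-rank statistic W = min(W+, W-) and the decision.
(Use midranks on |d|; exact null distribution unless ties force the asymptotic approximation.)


Step 1: Drop any zero differences (none here) and take |d_i|.
|d| = [3, 5, 6, 4, 8, 4, 1, 7, 4, 1]
Step 2: Midrank |d_i| (ties get averaged ranks).
ranks: |3|->3, |5|->7, |6|->8, |4|->5, |8|->10, |4|->5, |1|->1.5, |7|->9, |4|->5, |1|->1.5
Step 3: Attach original signs; sum ranks with positive sign and with negative sign.
W+ = 7 + 5 + 10 + 5 + 1.5 + 1.5 = 30
W- = 3 + 8 + 9 + 5 = 25
(Check: W+ + W- = 55 should equal n(n+1)/2 = 55.)
Step 4: Test statistic W = min(W+, W-) = 25.
Step 5: Ties in |d|, so use the tie-corrected normal approximation.
        E[W] = n(n+1)/4 = 10*11/4 = 27.5.
        Tie groups: |d|=1 (t=2), |d|=4 (t=3); sum(t^3 - t) = 30.
        Var[W] = n(n+1)(2n+1)/24 - sum(t^3-t)/48 = 2310/24 - 30/48 = 95.625.
        z = (W - E[W]) / sqrt(Var[W]) = (25 - 27.5) / 9.7788 = -0.2557.
        Two-sided p = 2*Phi(z) = 0.798217.
Step 6: alpha = 0.05. fail to reject H0.

W+ = 30, W- = 25, W = min = 25, p = 0.798217, fail to reject H0.


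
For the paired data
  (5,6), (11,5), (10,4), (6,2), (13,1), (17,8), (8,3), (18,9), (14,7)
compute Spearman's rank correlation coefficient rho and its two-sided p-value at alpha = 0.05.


Step 1: Rank x and y separately (midranks; no ties here).
rank(x): 5->1, 11->5, 10->4, 6->2, 13->6, 17->8, 8->3, 18->9, 14->7
rank(y): 6->6, 5->5, 4->4, 2->2, 1->1, 8->8, 3->3, 9->9, 7->7
Step 2: d_i = R_x(i) - R_y(i); compute d_i^2.
  (1-6)^2=25, (5-5)^2=0, (4-4)^2=0, (2-2)^2=0, (6-1)^2=25, (8-8)^2=0, (3-3)^2=0, (9-9)^2=0, (7-7)^2=0
sum(d^2) = 50.
Step 3: rho = 1 - 6*50 / (9*(9^2 - 1)) = 1 - 300/720 = 0.583333.
Step 4: Under H0, t = rho * sqrt((n-2)/(1-rho^2)) = 1.9001 ~ t(7).
Step 5: Two-sided p-value from the t-distribution with 7 df = 0.099186.
Step 6: alpha = 0.05. fail to reject H0.

rho = 0.5833, p = 0.099186, fail to reject H0 at alpha = 0.05.


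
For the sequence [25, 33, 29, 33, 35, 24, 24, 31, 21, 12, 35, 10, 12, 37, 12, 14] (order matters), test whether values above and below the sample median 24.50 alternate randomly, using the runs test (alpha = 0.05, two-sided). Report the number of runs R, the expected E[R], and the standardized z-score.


Step 1: Compute median = 24.50; label A = above, B = below.
Labels in order: AAAAABBABBABBABB  (n_A = 8, n_B = 8)
Step 2: Count runs R = 8.
Step 3: Under H0 (random ordering), E[R] = 2*n_A*n_B/(n_A+n_B) + 1 = 2*8*8/16 + 1 = 9.0000.
        Var[R] = 2*n_A*n_B*(2*n_A*n_B - n_A - n_B) / ((n_A+n_B)^2 * (n_A+n_B-1)) = 14336/3840 = 3.7333.
        SD[R] = 1.9322.
Step 4: Continuity-corrected z = (R + 0.5 - E[R]) / SD[R] = (8 + 0.5 - 9.0000) / 1.9322 = -0.2588.
Step 5: Two-sided p-value via normal approximation = 2*(1 - Phi(|z|)) = 0.795809.
Step 6: alpha = 0.05. fail to reject H0.

R = 8, z = -0.2588, p = 0.795809, fail to reject H0.


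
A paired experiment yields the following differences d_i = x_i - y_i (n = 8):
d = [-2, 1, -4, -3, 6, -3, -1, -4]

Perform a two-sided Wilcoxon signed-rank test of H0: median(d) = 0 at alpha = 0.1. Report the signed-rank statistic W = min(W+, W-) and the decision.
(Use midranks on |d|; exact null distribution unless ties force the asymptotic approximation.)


Step 1: Drop any zero differences (none here) and take |d_i|.
|d| = [2, 1, 4, 3, 6, 3, 1, 4]
Step 2: Midrank |d_i| (ties get averaged ranks).
ranks: |2|->3, |1|->1.5, |4|->6.5, |3|->4.5, |6|->8, |3|->4.5, |1|->1.5, |4|->6.5
Step 3: Attach original signs; sum ranks with positive sign and with negative sign.
W+ = 1.5 + 8 = 9.5
W- = 3 + 6.5 + 4.5 + 4.5 + 1.5 + 6.5 = 26.5
(Check: W+ + W- = 36 should equal n(n+1)/2 = 36.)
Step 4: Test statistic W = min(W+, W-) = 9.5.
Step 5: Ties in |d|, so use the tie-corrected normal approximation.
        E[W] = n(n+1)/4 = 8*9/4 = 18.
        Tie groups: |d|=1 (t=2), |d|=3 (t=2), |d|=4 (t=2); sum(t^3 - t) = 18.
        Var[W] = n(n+1)(2n+1)/24 - sum(t^3-t)/48 = 1224/24 - 18/48 = 50.625.
        z = (W - E[W]) / sqrt(Var[W]) = (9.5 - 18) / 7.1151 = -1.1946.
        Two-sided p = 2*Phi(z) = 0.232228.
Step 6: alpha = 0.1. fail to reject H0.

W+ = 9.5, W- = 26.5, W = min = 9.5, p = 0.232228, fail to reject H0.


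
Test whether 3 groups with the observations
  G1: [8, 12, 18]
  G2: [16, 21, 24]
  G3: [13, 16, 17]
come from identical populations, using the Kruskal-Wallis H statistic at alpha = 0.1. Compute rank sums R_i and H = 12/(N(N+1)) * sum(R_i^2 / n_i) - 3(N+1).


Step 1: Combine all N = 9 observations and assign midranks.
sorted (value, group, rank): (8,G1,1), (12,G1,2), (13,G3,3), (16,G2,4.5), (16,G3,4.5), (17,G3,6), (18,G1,7), (21,G2,8), (24,G2,9)
Step 2: Sum ranks within each group.
R_1 = 10 (n_1 = 3)
R_2 = 21.5 (n_2 = 3)
R_3 = 13.5 (n_3 = 3)
Step 3: H = 12/(N(N+1)) * sum(R_i^2/n_i) - 3(N+1)
     = 12/(9*10) * (10^2/3 + 21.5^2/3 + 13.5^2/3) - 3*10
     = 0.133333 * 248.167 - 30
     = 3.088889.
Step 4: Ties present; correction factor C = 1 - 6/(9^3 - 9) = 0.991667. Corrected H = 3.088889 / 0.991667 = 3.114846.
Step 5: Under H0, H ~ chi^2(2); p-value = 0.210678.
Step 6: alpha = 0.1. fail to reject H0.

H = 3.1148, df = 2, p = 0.210678, fail to reject H0.


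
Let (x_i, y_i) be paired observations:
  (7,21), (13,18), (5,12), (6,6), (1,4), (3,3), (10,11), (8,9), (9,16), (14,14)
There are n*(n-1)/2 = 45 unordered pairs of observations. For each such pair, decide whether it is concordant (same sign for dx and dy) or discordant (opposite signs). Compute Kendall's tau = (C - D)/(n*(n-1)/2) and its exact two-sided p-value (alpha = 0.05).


Step 1: Enumerate the 45 unordered pairs (i,j) with i<j and classify each by sign(x_j-x_i) * sign(y_j-y_i).
  (1,2):dx=+6,dy=-3->D; (1,3):dx=-2,dy=-9->C; (1,4):dx=-1,dy=-15->C; (1,5):dx=-6,dy=-17->C
  (1,6):dx=-4,dy=-18->C; (1,7):dx=+3,dy=-10->D; (1,8):dx=+1,dy=-12->D; (1,9):dx=+2,dy=-5->D
  (1,10):dx=+7,dy=-7->D; (2,3):dx=-8,dy=-6->C; (2,4):dx=-7,dy=-12->C; (2,5):dx=-12,dy=-14->C
  (2,6):dx=-10,dy=-15->C; (2,7):dx=-3,dy=-7->C; (2,8):dx=-5,dy=-9->C; (2,9):dx=-4,dy=-2->C
  (2,10):dx=+1,dy=-4->D; (3,4):dx=+1,dy=-6->D; (3,5):dx=-4,dy=-8->C; (3,6):dx=-2,dy=-9->C
  (3,7):dx=+5,dy=-1->D; (3,8):dx=+3,dy=-3->D; (3,9):dx=+4,dy=+4->C; (3,10):dx=+9,dy=+2->C
  (4,5):dx=-5,dy=-2->C; (4,6):dx=-3,dy=-3->C; (4,7):dx=+4,dy=+5->C; (4,8):dx=+2,dy=+3->C
  (4,9):dx=+3,dy=+10->C; (4,10):dx=+8,dy=+8->C; (5,6):dx=+2,dy=-1->D; (5,7):dx=+9,dy=+7->C
  (5,8):dx=+7,dy=+5->C; (5,9):dx=+8,dy=+12->C; (5,10):dx=+13,dy=+10->C; (6,7):dx=+7,dy=+8->C
  (6,8):dx=+5,dy=+6->C; (6,9):dx=+6,dy=+13->C; (6,10):dx=+11,dy=+11->C; (7,8):dx=-2,dy=-2->C
  (7,9):dx=-1,dy=+5->D; (7,10):dx=+4,dy=+3->C; (8,9):dx=+1,dy=+7->C; (8,10):dx=+6,dy=+5->C
  (9,10):dx=+5,dy=-2->D
Step 2: C = 33, D = 12, total pairs = 45.
Step 3: tau = (C - D)/(n(n-1)/2) = (33 - 12)/45 = 0.466667.
Step 4: Exact two-sided p-value (enumerate n! = 3628800 permutations of y under H0): p = 0.072550.
Step 5: alpha = 0.05. fail to reject H0.

tau_b = 0.4667 (C=33, D=12), p = 0.072550, fail to reject H0.


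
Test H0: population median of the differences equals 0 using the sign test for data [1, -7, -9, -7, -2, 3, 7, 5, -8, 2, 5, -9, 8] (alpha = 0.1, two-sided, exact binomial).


Step 1: Discard zero differences. Original n = 13; n_eff = number of nonzero differences = 13.
Nonzero differences (with sign): +1, -7, -9, -7, -2, +3, +7, +5, -8, +2, +5, -9, +8
Step 2: Count signs: positive = 7, negative = 6.
Step 3: Under H0: P(positive) = 0.5, so the number of positives S ~ Bin(13, 0.5).
Step 4: Two-sided exact p-value = sum of Bin(13,0.5) probabilities at or below the observed probability = 1.000000.
Step 5: alpha = 0.1. fail to reject H0.

n_eff = 13, pos = 7, neg = 6, p = 1.000000, fail to reject H0.


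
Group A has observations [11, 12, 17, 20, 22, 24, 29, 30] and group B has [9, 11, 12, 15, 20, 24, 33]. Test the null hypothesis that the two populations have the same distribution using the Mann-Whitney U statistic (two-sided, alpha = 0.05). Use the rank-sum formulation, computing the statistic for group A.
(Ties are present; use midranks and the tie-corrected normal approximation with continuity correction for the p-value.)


Step 1: Combine and sort all 15 observations; assign midranks.
sorted (value, group): (9,Y), (11,X), (11,Y), (12,X), (12,Y), (15,Y), (17,X), (20,X), (20,Y), (22,X), (24,X), (24,Y), (29,X), (30,X), (33,Y)
ranks: 9->1, 11->2.5, 11->2.5, 12->4.5, 12->4.5, 15->6, 17->7, 20->8.5, 20->8.5, 22->10, 24->11.5, 24->11.5, 29->13, 30->14, 33->15
Step 2: Rank sum for X: R1 = 2.5 + 4.5 + 7 + 8.5 + 10 + 11.5 + 13 + 14 = 71.
Step 3: U_X = R1 - n1(n1+1)/2 = 71 - 8*9/2 = 71 - 36 = 35.
       U_Y = n1*n2 - U_X = 56 - 35 = 21.
Step 4: Ties are present, so use the tie-corrected normal approximation (with continuity correction) for the p-value.
Step 5: p-value = 0.450291; compare to alpha = 0.05. fail to reject H0.

U_X = 35, p = 0.450291, fail to reject H0 at alpha = 0.05.


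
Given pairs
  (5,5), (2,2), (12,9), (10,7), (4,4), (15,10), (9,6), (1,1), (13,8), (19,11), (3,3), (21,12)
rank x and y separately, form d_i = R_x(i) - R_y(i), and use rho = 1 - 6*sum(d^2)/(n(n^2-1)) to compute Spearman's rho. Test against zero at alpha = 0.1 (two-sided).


Step 1: Rank x and y separately (midranks; no ties here).
rank(x): 5->5, 2->2, 12->8, 10->7, 4->4, 15->10, 9->6, 1->1, 13->9, 19->11, 3->3, 21->12
rank(y): 5->5, 2->2, 9->9, 7->7, 4->4, 10->10, 6->6, 1->1, 8->8, 11->11, 3->3, 12->12
Step 2: d_i = R_x(i) - R_y(i); compute d_i^2.
  (5-5)^2=0, (2-2)^2=0, (8-9)^2=1, (7-7)^2=0, (4-4)^2=0, (10-10)^2=0, (6-6)^2=0, (1-1)^2=0, (9-8)^2=1, (11-11)^2=0, (3-3)^2=0, (12-12)^2=0
sum(d^2) = 2.
Step 3: rho = 1 - 6*2 / (12*(12^2 - 1)) = 1 - 12/1716 = 0.993007.
Step 4: Under H0, t = rho * sqrt((n-2)/(1-rho^2)) = 26.5990 ~ t(10).
Step 5: Two-sided p-value from the t-distribution with 10 df = 0.000000.
Step 6: alpha = 0.1. reject H0.

rho = 0.9930, p = 0.000000, reject H0 at alpha = 0.1.


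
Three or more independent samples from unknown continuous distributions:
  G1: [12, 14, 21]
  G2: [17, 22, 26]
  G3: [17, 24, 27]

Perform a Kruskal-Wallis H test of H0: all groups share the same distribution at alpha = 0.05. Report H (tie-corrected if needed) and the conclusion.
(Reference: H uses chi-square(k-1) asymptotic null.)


Step 1: Combine all N = 9 observations and assign midranks.
sorted (value, group, rank): (12,G1,1), (14,G1,2), (17,G2,3.5), (17,G3,3.5), (21,G1,5), (22,G2,6), (24,G3,7), (26,G2,8), (27,G3,9)
Step 2: Sum ranks within each group.
R_1 = 8 (n_1 = 3)
R_2 = 17.5 (n_2 = 3)
R_3 = 19.5 (n_3 = 3)
Step 3: H = 12/(N(N+1)) * sum(R_i^2/n_i) - 3(N+1)
     = 12/(9*10) * (8^2/3 + 17.5^2/3 + 19.5^2/3) - 3*10
     = 0.133333 * 250.167 - 30
     = 3.355556.
Step 4: Ties present; correction factor C = 1 - 6/(9^3 - 9) = 0.991667. Corrected H = 3.355556 / 0.991667 = 3.383754.
Step 5: Under H0, H ~ chi^2(2); p-value = 0.184174.
Step 6: alpha = 0.05. fail to reject H0.

H = 3.3838, df = 2, p = 0.184174, fail to reject H0.


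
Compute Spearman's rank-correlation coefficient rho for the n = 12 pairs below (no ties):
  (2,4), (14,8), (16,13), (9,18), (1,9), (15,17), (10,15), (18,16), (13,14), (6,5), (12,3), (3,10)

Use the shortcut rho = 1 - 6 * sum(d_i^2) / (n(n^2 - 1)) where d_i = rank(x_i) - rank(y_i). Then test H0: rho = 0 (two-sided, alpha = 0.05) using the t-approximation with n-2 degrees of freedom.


Step 1: Rank x and y separately (midranks; no ties here).
rank(x): 2->2, 14->9, 16->11, 9->5, 1->1, 15->10, 10->6, 18->12, 13->8, 6->4, 12->7, 3->3
rank(y): 4->2, 8->4, 13->7, 18->12, 9->5, 17->11, 15->9, 16->10, 14->8, 5->3, 3->1, 10->6
Step 2: d_i = R_x(i) - R_y(i); compute d_i^2.
  (2-2)^2=0, (9-4)^2=25, (11-7)^2=16, (5-12)^2=49, (1-5)^2=16, (10-11)^2=1, (6-9)^2=9, (12-10)^2=4, (8-8)^2=0, (4-3)^2=1, (7-1)^2=36, (3-6)^2=9
sum(d^2) = 166.
Step 3: rho = 1 - 6*166 / (12*(12^2 - 1)) = 1 - 996/1716 = 0.419580.
Step 4: Under H0, t = rho * sqrt((n-2)/(1-rho^2)) = 1.4617 ~ t(10).
Step 5: Two-sided p-value from the t-distribution with 10 df = 0.174519.
Step 6: alpha = 0.05. fail to reject H0.

rho = 0.4196, p = 0.174519, fail to reject H0 at alpha = 0.05.


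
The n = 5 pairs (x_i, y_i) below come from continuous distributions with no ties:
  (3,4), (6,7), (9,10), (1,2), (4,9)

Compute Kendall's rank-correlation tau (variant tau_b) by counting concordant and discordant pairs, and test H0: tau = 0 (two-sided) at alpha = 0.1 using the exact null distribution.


Step 1: Enumerate the 10 unordered pairs (i,j) with i<j and classify each by sign(x_j-x_i) * sign(y_j-y_i).
  (1,2):dx=+3,dy=+3->C; (1,3):dx=+6,dy=+6->C; (1,4):dx=-2,dy=-2->C; (1,5):dx=+1,dy=+5->C
  (2,3):dx=+3,dy=+3->C; (2,4):dx=-5,dy=-5->C; (2,5):dx=-2,dy=+2->D; (3,4):dx=-8,dy=-8->C
  (3,5):dx=-5,dy=-1->C; (4,5):dx=+3,dy=+7->C
Step 2: C = 9, D = 1, total pairs = 10.
Step 3: tau = (C - D)/(n(n-1)/2) = (9 - 1)/10 = 0.800000.
Step 4: Exact two-sided p-value (enumerate n! = 120 permutations of y under H0): p = 0.083333.
Step 5: alpha = 0.1. reject H0.

tau_b = 0.8000 (C=9, D=1), p = 0.083333, reject H0.


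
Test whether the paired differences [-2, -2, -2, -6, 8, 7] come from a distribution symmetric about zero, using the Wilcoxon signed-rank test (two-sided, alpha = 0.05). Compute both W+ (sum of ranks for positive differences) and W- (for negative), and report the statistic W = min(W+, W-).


Step 1: Drop any zero differences (none here) and take |d_i|.
|d| = [2, 2, 2, 6, 8, 7]
Step 2: Midrank |d_i| (ties get averaged ranks).
ranks: |2|->2, |2|->2, |2|->2, |6|->4, |8|->6, |7|->5
Step 3: Attach original signs; sum ranks with positive sign and with negative sign.
W+ = 6 + 5 = 11
W- = 2 + 2 + 2 + 4 = 10
(Check: W+ + W- = 21 should equal n(n+1)/2 = 21.)
Step 4: Test statistic W = min(W+, W-) = 10.
Step 5: Ties in |d|, so use the tie-corrected normal approximation.
        E[W] = n(n+1)/4 = 6*7/4 = 10.5.
        Tie groups: |d|=2 (t=3); sum(t^3 - t) = 24.
        Var[W] = n(n+1)(2n+1)/24 - sum(t^3-t)/48 = 546/24 - 24/48 = 22.25.
        z = (W - E[W]) / sqrt(Var[W]) = (10 - 10.5) / 4.7170 = -0.1060.
        Two-sided p = 2*Phi(z) = 0.915583.
Step 6: alpha = 0.05. fail to reject H0.

W+ = 11, W- = 10, W = min = 10, p = 0.915583, fail to reject H0.


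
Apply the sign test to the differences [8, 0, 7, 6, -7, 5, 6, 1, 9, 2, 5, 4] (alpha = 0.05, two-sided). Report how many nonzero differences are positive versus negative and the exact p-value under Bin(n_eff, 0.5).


Step 1: Discard zero differences. Original n = 12; n_eff = number of nonzero differences = 11.
Nonzero differences (with sign): +8, +7, +6, -7, +5, +6, +1, +9, +2, +5, +4
Step 2: Count signs: positive = 10, negative = 1.
Step 3: Under H0: P(positive) = 0.5, so the number of positives S ~ Bin(11, 0.5).
Step 4: Two-sided exact p-value = sum of Bin(11,0.5) probabilities at or below the observed probability = 0.011719.
Step 5: alpha = 0.05. reject H0.

n_eff = 11, pos = 10, neg = 1, p = 0.011719, reject H0.


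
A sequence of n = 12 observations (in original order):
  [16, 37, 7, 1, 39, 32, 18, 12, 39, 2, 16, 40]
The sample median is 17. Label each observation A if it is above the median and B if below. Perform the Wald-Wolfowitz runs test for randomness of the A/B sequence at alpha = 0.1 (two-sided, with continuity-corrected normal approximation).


Step 1: Compute median = 17; label A = above, B = below.
Labels in order: BABBAAABABBA  (n_A = 6, n_B = 6)
Step 2: Count runs R = 8.
Step 3: Under H0 (random ordering), E[R] = 2*n_A*n_B/(n_A+n_B) + 1 = 2*6*6/12 + 1 = 7.0000.
        Var[R] = 2*n_A*n_B*(2*n_A*n_B - n_A - n_B) / ((n_A+n_B)^2 * (n_A+n_B-1)) = 4320/1584 = 2.7273.
        SD[R] = 1.6514.
Step 4: Continuity-corrected z = (R - 0.5 - E[R]) / SD[R] = (8 - 0.5 - 7.0000) / 1.6514 = 0.3028.
Step 5: Two-sided p-value via normal approximation = 2*(1 - Phi(|z|)) = 0.762069.
Step 6: alpha = 0.1. fail to reject H0.

R = 8, z = 0.3028, p = 0.762069, fail to reject H0.
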